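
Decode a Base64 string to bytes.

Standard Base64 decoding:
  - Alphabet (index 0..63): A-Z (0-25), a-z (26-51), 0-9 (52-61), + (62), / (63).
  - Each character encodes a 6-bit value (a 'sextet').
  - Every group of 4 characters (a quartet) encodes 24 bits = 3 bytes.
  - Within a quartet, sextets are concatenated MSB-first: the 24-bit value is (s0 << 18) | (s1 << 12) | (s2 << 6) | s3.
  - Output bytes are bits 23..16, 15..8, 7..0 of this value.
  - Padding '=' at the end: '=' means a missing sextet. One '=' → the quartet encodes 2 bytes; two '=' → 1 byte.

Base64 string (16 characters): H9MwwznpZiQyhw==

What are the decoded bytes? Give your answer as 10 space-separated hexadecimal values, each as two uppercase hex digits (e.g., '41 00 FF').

Answer: 1F D3 30 C3 39 E9 66 24 32 87

Derivation:
After char 0 ('H'=7): chars_in_quartet=1 acc=0x7 bytes_emitted=0
After char 1 ('9'=61): chars_in_quartet=2 acc=0x1FD bytes_emitted=0
After char 2 ('M'=12): chars_in_quartet=3 acc=0x7F4C bytes_emitted=0
After char 3 ('w'=48): chars_in_quartet=4 acc=0x1FD330 -> emit 1F D3 30, reset; bytes_emitted=3
After char 4 ('w'=48): chars_in_quartet=1 acc=0x30 bytes_emitted=3
After char 5 ('z'=51): chars_in_quartet=2 acc=0xC33 bytes_emitted=3
After char 6 ('n'=39): chars_in_quartet=3 acc=0x30CE7 bytes_emitted=3
After char 7 ('p'=41): chars_in_quartet=4 acc=0xC339E9 -> emit C3 39 E9, reset; bytes_emitted=6
After char 8 ('Z'=25): chars_in_quartet=1 acc=0x19 bytes_emitted=6
After char 9 ('i'=34): chars_in_quartet=2 acc=0x662 bytes_emitted=6
After char 10 ('Q'=16): chars_in_quartet=3 acc=0x19890 bytes_emitted=6
After char 11 ('y'=50): chars_in_quartet=4 acc=0x662432 -> emit 66 24 32, reset; bytes_emitted=9
After char 12 ('h'=33): chars_in_quartet=1 acc=0x21 bytes_emitted=9
After char 13 ('w'=48): chars_in_quartet=2 acc=0x870 bytes_emitted=9
Padding '==': partial quartet acc=0x870 -> emit 87; bytes_emitted=10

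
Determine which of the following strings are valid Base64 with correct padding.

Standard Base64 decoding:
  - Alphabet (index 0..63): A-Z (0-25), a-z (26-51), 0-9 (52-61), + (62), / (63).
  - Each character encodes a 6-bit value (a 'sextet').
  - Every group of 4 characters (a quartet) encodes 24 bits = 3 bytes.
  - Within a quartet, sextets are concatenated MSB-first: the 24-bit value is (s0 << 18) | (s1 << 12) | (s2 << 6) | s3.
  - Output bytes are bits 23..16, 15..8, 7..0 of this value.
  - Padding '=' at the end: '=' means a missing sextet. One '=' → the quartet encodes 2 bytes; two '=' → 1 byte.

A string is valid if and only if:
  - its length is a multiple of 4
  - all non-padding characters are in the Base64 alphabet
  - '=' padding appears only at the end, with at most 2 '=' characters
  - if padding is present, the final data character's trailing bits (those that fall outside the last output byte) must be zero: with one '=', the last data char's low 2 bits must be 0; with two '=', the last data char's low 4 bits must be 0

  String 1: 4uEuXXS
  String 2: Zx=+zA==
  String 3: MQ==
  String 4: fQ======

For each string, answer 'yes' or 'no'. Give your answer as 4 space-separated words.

Answer: no no yes no

Derivation:
String 1: '4uEuXXS' → invalid (len=7 not mult of 4)
String 2: 'Zx=+zA==' → invalid (bad char(s): ['=']; '=' in middle)
String 3: 'MQ==' → valid
String 4: 'fQ======' → invalid (6 pad chars (max 2))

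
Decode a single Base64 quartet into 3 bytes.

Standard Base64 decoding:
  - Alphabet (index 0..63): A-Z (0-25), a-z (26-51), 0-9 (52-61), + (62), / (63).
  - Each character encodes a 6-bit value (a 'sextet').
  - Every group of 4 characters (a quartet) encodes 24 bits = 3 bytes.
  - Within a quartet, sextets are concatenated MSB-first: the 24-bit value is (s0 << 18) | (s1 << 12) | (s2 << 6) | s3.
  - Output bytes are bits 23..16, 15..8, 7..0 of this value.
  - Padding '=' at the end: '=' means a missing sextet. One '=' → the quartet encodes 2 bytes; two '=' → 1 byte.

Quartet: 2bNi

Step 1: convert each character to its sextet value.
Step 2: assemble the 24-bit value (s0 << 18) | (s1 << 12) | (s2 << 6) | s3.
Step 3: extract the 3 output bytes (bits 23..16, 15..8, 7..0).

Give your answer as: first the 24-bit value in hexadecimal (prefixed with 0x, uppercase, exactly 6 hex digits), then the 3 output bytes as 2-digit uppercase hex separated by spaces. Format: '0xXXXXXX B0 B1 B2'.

Answer: 0xD9B362 D9 B3 62

Derivation:
Sextets: 2=54, b=27, N=13, i=34
24-bit: (54<<18) | (27<<12) | (13<<6) | 34
      = 0xD80000 | 0x01B000 | 0x000340 | 0x000022
      = 0xD9B362
Bytes: (v>>16)&0xFF=D9, (v>>8)&0xFF=B3, v&0xFF=62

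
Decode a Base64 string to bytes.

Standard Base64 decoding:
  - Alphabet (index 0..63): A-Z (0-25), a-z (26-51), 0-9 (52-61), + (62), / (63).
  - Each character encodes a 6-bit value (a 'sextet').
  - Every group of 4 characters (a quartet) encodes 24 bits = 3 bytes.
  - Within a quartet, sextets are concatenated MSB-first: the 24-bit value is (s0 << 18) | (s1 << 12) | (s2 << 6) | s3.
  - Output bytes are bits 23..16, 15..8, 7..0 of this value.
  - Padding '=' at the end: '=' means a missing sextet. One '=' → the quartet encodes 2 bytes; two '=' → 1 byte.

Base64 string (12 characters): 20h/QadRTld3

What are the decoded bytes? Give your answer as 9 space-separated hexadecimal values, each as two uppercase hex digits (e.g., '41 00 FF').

After char 0 ('2'=54): chars_in_quartet=1 acc=0x36 bytes_emitted=0
After char 1 ('0'=52): chars_in_quartet=2 acc=0xDB4 bytes_emitted=0
After char 2 ('h'=33): chars_in_quartet=3 acc=0x36D21 bytes_emitted=0
After char 3 ('/'=63): chars_in_quartet=4 acc=0xDB487F -> emit DB 48 7F, reset; bytes_emitted=3
After char 4 ('Q'=16): chars_in_quartet=1 acc=0x10 bytes_emitted=3
After char 5 ('a'=26): chars_in_quartet=2 acc=0x41A bytes_emitted=3
After char 6 ('d'=29): chars_in_quartet=3 acc=0x1069D bytes_emitted=3
After char 7 ('R'=17): chars_in_quartet=4 acc=0x41A751 -> emit 41 A7 51, reset; bytes_emitted=6
After char 8 ('T'=19): chars_in_quartet=1 acc=0x13 bytes_emitted=6
After char 9 ('l'=37): chars_in_quartet=2 acc=0x4E5 bytes_emitted=6
After char 10 ('d'=29): chars_in_quartet=3 acc=0x1395D bytes_emitted=6
After char 11 ('3'=55): chars_in_quartet=4 acc=0x4E5777 -> emit 4E 57 77, reset; bytes_emitted=9

Answer: DB 48 7F 41 A7 51 4E 57 77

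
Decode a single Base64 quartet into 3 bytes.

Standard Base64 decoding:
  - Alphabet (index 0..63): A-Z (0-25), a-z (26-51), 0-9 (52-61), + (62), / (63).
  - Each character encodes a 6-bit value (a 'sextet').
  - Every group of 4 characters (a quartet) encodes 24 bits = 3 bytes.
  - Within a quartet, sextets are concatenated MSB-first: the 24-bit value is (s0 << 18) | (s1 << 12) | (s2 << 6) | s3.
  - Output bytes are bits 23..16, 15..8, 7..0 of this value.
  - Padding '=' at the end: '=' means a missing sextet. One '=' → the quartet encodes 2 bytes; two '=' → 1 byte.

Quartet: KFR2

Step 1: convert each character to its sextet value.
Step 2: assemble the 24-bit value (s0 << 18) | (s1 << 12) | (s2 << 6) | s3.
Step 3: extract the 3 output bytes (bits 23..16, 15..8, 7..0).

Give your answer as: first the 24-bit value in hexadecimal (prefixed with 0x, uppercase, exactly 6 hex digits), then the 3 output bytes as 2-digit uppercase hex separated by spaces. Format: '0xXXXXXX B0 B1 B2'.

Answer: 0x285476 28 54 76

Derivation:
Sextets: K=10, F=5, R=17, 2=54
24-bit: (10<<18) | (5<<12) | (17<<6) | 54
      = 0x280000 | 0x005000 | 0x000440 | 0x000036
      = 0x285476
Bytes: (v>>16)&0xFF=28, (v>>8)&0xFF=54, v&0xFF=76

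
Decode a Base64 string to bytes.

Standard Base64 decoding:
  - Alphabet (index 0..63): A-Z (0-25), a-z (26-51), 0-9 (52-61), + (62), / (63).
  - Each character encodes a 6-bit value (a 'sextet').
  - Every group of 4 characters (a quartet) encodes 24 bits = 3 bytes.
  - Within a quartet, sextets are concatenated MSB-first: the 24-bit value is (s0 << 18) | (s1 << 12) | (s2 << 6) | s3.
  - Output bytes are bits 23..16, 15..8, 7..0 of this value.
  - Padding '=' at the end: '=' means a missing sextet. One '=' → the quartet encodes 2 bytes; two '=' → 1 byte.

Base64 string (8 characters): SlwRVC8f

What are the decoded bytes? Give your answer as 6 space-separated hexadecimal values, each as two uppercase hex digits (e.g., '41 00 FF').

After char 0 ('S'=18): chars_in_quartet=1 acc=0x12 bytes_emitted=0
After char 1 ('l'=37): chars_in_quartet=2 acc=0x4A5 bytes_emitted=0
After char 2 ('w'=48): chars_in_quartet=3 acc=0x12970 bytes_emitted=0
After char 3 ('R'=17): chars_in_quartet=4 acc=0x4A5C11 -> emit 4A 5C 11, reset; bytes_emitted=3
After char 4 ('V'=21): chars_in_quartet=1 acc=0x15 bytes_emitted=3
After char 5 ('C'=2): chars_in_quartet=2 acc=0x542 bytes_emitted=3
After char 6 ('8'=60): chars_in_quartet=3 acc=0x150BC bytes_emitted=3
After char 7 ('f'=31): chars_in_quartet=4 acc=0x542F1F -> emit 54 2F 1F, reset; bytes_emitted=6

Answer: 4A 5C 11 54 2F 1F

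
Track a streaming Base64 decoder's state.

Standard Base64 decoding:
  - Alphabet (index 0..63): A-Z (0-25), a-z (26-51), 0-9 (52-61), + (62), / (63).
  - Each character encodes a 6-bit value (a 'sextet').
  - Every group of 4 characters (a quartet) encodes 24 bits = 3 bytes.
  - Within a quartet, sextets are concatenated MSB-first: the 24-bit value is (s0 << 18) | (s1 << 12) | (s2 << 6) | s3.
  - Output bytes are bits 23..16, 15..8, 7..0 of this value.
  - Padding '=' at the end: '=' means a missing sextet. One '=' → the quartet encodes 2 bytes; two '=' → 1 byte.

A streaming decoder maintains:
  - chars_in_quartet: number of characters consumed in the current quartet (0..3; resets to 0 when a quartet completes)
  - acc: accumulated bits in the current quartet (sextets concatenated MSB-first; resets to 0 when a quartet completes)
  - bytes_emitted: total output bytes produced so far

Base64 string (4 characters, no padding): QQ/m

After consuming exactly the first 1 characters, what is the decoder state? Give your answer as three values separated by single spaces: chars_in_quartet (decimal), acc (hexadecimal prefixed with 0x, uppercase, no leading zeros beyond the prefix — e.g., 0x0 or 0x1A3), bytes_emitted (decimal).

After char 0 ('Q'=16): chars_in_quartet=1 acc=0x10 bytes_emitted=0

Answer: 1 0x10 0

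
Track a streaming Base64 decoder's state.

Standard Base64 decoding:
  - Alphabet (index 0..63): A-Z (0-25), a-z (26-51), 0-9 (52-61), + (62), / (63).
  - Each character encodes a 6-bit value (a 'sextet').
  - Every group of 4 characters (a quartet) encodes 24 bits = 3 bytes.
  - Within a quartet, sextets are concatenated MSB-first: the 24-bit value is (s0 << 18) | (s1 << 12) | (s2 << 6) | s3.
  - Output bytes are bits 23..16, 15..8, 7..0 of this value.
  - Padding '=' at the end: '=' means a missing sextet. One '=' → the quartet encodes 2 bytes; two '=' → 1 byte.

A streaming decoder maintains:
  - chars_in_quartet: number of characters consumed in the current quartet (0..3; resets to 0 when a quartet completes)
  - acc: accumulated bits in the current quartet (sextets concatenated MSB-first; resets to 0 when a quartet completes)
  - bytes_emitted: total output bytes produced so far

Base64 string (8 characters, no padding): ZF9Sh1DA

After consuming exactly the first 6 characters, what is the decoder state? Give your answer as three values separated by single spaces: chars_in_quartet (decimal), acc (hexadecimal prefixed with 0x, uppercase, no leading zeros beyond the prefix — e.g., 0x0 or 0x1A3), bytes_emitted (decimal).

After char 0 ('Z'=25): chars_in_quartet=1 acc=0x19 bytes_emitted=0
After char 1 ('F'=5): chars_in_quartet=2 acc=0x645 bytes_emitted=0
After char 2 ('9'=61): chars_in_quartet=3 acc=0x1917D bytes_emitted=0
After char 3 ('S'=18): chars_in_quartet=4 acc=0x645F52 -> emit 64 5F 52, reset; bytes_emitted=3
After char 4 ('h'=33): chars_in_quartet=1 acc=0x21 bytes_emitted=3
After char 5 ('1'=53): chars_in_quartet=2 acc=0x875 bytes_emitted=3

Answer: 2 0x875 3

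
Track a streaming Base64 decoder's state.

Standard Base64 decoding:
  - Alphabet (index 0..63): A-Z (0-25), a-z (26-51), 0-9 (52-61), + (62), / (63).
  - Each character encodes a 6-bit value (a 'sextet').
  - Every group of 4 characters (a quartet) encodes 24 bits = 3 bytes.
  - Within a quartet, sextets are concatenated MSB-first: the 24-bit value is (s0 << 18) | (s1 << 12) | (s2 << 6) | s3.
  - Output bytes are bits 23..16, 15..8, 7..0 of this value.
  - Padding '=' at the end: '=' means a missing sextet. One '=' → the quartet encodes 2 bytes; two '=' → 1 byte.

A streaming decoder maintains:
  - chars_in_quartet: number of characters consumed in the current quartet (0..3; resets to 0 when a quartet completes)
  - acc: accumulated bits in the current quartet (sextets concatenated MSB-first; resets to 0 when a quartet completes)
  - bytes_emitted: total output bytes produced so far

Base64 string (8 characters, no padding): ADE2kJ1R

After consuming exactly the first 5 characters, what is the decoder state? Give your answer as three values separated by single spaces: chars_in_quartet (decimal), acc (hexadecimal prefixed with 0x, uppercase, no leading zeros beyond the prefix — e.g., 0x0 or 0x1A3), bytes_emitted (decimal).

After char 0 ('A'=0): chars_in_quartet=1 acc=0x0 bytes_emitted=0
After char 1 ('D'=3): chars_in_quartet=2 acc=0x3 bytes_emitted=0
After char 2 ('E'=4): chars_in_quartet=3 acc=0xC4 bytes_emitted=0
After char 3 ('2'=54): chars_in_quartet=4 acc=0x3136 -> emit 00 31 36, reset; bytes_emitted=3
After char 4 ('k'=36): chars_in_quartet=1 acc=0x24 bytes_emitted=3

Answer: 1 0x24 3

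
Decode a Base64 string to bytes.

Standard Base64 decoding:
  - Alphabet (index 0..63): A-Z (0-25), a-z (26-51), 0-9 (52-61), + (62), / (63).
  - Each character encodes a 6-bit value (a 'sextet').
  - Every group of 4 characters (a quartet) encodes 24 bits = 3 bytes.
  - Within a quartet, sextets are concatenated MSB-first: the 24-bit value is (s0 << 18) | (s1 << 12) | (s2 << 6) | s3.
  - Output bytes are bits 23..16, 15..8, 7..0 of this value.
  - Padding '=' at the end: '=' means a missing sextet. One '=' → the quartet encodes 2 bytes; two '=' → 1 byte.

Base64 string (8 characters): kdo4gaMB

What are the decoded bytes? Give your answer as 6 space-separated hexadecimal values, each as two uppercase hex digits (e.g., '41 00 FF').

Answer: 91 DA 38 81 A3 01

Derivation:
After char 0 ('k'=36): chars_in_quartet=1 acc=0x24 bytes_emitted=0
After char 1 ('d'=29): chars_in_quartet=2 acc=0x91D bytes_emitted=0
After char 2 ('o'=40): chars_in_quartet=3 acc=0x24768 bytes_emitted=0
After char 3 ('4'=56): chars_in_quartet=4 acc=0x91DA38 -> emit 91 DA 38, reset; bytes_emitted=3
After char 4 ('g'=32): chars_in_quartet=1 acc=0x20 bytes_emitted=3
After char 5 ('a'=26): chars_in_quartet=2 acc=0x81A bytes_emitted=3
After char 6 ('M'=12): chars_in_quartet=3 acc=0x2068C bytes_emitted=3
After char 7 ('B'=1): chars_in_quartet=4 acc=0x81A301 -> emit 81 A3 01, reset; bytes_emitted=6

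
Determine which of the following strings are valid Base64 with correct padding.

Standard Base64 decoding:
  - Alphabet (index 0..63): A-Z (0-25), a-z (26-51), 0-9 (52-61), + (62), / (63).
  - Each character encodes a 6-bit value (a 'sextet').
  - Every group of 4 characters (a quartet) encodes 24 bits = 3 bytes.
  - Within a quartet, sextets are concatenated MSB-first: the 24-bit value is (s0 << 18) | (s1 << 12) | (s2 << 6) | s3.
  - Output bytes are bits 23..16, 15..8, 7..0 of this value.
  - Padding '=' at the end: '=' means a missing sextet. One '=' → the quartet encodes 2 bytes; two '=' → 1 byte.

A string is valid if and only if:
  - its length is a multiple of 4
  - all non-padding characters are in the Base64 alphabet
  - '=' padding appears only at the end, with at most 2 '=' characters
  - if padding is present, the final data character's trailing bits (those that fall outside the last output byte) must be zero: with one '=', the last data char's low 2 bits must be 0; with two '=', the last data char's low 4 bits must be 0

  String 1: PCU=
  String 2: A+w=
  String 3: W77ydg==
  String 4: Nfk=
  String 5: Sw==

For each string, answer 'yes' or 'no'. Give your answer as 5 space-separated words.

Answer: yes yes yes yes yes

Derivation:
String 1: 'PCU=' → valid
String 2: 'A+w=' → valid
String 3: 'W77ydg==' → valid
String 4: 'Nfk=' → valid
String 5: 'Sw==' → valid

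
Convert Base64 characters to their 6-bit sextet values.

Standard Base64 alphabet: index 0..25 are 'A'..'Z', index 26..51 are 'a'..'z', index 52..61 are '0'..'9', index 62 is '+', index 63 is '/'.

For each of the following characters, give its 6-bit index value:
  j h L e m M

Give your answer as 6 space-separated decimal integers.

Answer: 35 33 11 30 38 12

Derivation:
'j': a..z range, 26 + ord('j') − ord('a') = 35
'h': a..z range, 26 + ord('h') − ord('a') = 33
'L': A..Z range, ord('L') − ord('A') = 11
'e': a..z range, 26 + ord('e') − ord('a') = 30
'm': a..z range, 26 + ord('m') − ord('a') = 38
'M': A..Z range, ord('M') − ord('A') = 12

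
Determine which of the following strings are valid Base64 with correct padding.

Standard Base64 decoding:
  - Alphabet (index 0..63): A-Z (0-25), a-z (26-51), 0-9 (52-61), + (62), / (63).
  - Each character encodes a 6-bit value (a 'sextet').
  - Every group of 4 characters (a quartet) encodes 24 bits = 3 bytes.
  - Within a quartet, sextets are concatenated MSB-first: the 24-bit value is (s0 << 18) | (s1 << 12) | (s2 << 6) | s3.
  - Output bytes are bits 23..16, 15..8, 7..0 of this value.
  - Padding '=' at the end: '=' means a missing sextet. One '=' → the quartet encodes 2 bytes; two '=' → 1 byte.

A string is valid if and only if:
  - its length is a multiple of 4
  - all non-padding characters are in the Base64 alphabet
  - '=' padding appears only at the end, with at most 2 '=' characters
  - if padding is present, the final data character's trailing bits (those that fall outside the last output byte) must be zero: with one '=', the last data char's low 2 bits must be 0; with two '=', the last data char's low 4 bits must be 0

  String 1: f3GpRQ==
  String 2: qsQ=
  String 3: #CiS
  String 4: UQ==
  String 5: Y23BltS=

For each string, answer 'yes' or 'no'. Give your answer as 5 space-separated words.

String 1: 'f3GpRQ==' → valid
String 2: 'qsQ=' → valid
String 3: '#CiS' → invalid (bad char(s): ['#'])
String 4: 'UQ==' → valid
String 5: 'Y23BltS=' → invalid (bad trailing bits)

Answer: yes yes no yes no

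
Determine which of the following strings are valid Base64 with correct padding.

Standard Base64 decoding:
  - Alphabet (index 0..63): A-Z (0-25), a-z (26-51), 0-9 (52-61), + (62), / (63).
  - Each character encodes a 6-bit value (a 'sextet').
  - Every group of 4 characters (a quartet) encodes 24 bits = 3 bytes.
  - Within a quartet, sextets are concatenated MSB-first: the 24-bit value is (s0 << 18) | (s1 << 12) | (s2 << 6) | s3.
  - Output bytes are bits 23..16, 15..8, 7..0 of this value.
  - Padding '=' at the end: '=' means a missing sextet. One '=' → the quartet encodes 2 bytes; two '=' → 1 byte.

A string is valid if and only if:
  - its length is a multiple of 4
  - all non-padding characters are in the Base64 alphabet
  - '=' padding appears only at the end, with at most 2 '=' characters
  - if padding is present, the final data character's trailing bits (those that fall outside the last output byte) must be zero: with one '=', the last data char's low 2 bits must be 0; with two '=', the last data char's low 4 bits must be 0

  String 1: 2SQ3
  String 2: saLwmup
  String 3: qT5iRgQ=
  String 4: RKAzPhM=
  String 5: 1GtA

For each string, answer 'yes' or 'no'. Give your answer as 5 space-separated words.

Answer: yes no yes yes yes

Derivation:
String 1: '2SQ3' → valid
String 2: 'saLwmup' → invalid (len=7 not mult of 4)
String 3: 'qT5iRgQ=' → valid
String 4: 'RKAzPhM=' → valid
String 5: '1GtA' → valid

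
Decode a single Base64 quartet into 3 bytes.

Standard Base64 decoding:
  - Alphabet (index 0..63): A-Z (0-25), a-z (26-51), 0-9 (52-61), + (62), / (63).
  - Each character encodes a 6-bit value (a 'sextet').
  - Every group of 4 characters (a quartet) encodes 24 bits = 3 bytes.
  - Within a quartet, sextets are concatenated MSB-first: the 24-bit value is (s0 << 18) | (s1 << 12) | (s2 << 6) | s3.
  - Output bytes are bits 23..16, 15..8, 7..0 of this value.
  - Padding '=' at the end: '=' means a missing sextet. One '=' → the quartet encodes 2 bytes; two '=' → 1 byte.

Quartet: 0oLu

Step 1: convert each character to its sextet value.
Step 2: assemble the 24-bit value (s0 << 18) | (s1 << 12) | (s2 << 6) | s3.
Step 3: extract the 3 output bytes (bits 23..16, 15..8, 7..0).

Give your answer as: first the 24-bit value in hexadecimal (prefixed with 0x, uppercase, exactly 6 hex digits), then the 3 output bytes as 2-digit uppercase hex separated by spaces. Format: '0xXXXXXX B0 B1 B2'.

Answer: 0xD282EE D2 82 EE

Derivation:
Sextets: 0=52, o=40, L=11, u=46
24-bit: (52<<18) | (40<<12) | (11<<6) | 46
      = 0xD00000 | 0x028000 | 0x0002C0 | 0x00002E
      = 0xD282EE
Bytes: (v>>16)&0xFF=D2, (v>>8)&0xFF=82, v&0xFF=EE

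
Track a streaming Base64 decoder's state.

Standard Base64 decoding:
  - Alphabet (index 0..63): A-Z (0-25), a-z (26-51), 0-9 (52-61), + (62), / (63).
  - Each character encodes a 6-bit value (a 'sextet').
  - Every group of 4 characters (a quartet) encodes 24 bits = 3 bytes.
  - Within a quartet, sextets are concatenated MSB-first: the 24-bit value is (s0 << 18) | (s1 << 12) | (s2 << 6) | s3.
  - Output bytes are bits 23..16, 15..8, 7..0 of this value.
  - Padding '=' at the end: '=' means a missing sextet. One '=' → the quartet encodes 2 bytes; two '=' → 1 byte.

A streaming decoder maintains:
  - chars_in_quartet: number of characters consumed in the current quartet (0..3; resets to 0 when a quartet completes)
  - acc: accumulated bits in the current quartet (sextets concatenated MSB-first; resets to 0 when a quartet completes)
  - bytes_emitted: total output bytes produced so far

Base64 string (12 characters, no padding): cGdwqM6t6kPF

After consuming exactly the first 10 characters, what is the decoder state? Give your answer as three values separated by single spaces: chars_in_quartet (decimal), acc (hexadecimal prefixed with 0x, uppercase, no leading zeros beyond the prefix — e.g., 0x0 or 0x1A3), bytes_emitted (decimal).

Answer: 2 0xEA4 6

Derivation:
After char 0 ('c'=28): chars_in_quartet=1 acc=0x1C bytes_emitted=0
After char 1 ('G'=6): chars_in_quartet=2 acc=0x706 bytes_emitted=0
After char 2 ('d'=29): chars_in_quartet=3 acc=0x1C19D bytes_emitted=0
After char 3 ('w'=48): chars_in_quartet=4 acc=0x706770 -> emit 70 67 70, reset; bytes_emitted=3
After char 4 ('q'=42): chars_in_quartet=1 acc=0x2A bytes_emitted=3
After char 5 ('M'=12): chars_in_quartet=2 acc=0xA8C bytes_emitted=3
After char 6 ('6'=58): chars_in_quartet=3 acc=0x2A33A bytes_emitted=3
After char 7 ('t'=45): chars_in_quartet=4 acc=0xA8CEAD -> emit A8 CE AD, reset; bytes_emitted=6
After char 8 ('6'=58): chars_in_quartet=1 acc=0x3A bytes_emitted=6
After char 9 ('k'=36): chars_in_quartet=2 acc=0xEA4 bytes_emitted=6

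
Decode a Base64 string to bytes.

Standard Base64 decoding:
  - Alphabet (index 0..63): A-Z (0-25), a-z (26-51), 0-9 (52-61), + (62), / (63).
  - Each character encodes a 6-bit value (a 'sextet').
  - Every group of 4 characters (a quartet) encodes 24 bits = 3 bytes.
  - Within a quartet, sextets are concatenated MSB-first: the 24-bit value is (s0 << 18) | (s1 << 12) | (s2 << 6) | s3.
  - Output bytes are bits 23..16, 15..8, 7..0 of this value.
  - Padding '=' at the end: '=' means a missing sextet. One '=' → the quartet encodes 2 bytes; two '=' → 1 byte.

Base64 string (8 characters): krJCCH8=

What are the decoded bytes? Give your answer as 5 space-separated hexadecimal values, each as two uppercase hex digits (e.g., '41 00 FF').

Answer: 92 B2 42 08 7F

Derivation:
After char 0 ('k'=36): chars_in_quartet=1 acc=0x24 bytes_emitted=0
After char 1 ('r'=43): chars_in_quartet=2 acc=0x92B bytes_emitted=0
After char 2 ('J'=9): chars_in_quartet=3 acc=0x24AC9 bytes_emitted=0
After char 3 ('C'=2): chars_in_quartet=4 acc=0x92B242 -> emit 92 B2 42, reset; bytes_emitted=3
After char 4 ('C'=2): chars_in_quartet=1 acc=0x2 bytes_emitted=3
After char 5 ('H'=7): chars_in_quartet=2 acc=0x87 bytes_emitted=3
After char 6 ('8'=60): chars_in_quartet=3 acc=0x21FC bytes_emitted=3
Padding '=': partial quartet acc=0x21FC -> emit 08 7F; bytes_emitted=5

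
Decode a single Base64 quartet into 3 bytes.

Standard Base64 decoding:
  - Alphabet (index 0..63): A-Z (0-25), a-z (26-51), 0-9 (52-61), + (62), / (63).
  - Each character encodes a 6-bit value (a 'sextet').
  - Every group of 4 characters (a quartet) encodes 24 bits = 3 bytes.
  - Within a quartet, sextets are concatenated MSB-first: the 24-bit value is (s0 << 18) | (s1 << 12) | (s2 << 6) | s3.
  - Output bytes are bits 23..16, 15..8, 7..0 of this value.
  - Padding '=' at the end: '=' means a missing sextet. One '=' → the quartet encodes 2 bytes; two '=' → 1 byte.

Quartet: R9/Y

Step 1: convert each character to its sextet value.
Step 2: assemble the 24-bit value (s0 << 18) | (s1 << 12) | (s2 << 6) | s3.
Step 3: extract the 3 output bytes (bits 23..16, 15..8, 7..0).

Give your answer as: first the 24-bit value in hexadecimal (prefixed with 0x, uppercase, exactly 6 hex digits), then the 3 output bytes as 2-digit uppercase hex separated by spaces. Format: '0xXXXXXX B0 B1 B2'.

Sextets: R=17, 9=61, /=63, Y=24
24-bit: (17<<18) | (61<<12) | (63<<6) | 24
      = 0x440000 | 0x03D000 | 0x000FC0 | 0x000018
      = 0x47DFD8
Bytes: (v>>16)&0xFF=47, (v>>8)&0xFF=DF, v&0xFF=D8

Answer: 0x47DFD8 47 DF D8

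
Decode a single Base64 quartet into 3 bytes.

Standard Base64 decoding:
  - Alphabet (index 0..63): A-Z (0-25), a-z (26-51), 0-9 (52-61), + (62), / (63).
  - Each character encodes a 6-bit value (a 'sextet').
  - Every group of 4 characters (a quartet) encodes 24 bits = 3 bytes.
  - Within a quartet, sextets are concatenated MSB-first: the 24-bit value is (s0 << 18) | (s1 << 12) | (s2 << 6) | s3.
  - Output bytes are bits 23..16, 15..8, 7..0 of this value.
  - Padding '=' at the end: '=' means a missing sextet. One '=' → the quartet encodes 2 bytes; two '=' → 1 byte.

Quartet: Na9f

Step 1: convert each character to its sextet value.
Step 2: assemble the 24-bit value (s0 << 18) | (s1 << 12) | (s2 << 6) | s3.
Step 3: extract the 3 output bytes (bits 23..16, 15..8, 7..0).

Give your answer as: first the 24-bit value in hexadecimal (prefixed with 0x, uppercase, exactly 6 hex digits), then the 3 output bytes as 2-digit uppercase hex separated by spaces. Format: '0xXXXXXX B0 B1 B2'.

Answer: 0x35AF5F 35 AF 5F

Derivation:
Sextets: N=13, a=26, 9=61, f=31
24-bit: (13<<18) | (26<<12) | (61<<6) | 31
      = 0x340000 | 0x01A000 | 0x000F40 | 0x00001F
      = 0x35AF5F
Bytes: (v>>16)&0xFF=35, (v>>8)&0xFF=AF, v&0xFF=5F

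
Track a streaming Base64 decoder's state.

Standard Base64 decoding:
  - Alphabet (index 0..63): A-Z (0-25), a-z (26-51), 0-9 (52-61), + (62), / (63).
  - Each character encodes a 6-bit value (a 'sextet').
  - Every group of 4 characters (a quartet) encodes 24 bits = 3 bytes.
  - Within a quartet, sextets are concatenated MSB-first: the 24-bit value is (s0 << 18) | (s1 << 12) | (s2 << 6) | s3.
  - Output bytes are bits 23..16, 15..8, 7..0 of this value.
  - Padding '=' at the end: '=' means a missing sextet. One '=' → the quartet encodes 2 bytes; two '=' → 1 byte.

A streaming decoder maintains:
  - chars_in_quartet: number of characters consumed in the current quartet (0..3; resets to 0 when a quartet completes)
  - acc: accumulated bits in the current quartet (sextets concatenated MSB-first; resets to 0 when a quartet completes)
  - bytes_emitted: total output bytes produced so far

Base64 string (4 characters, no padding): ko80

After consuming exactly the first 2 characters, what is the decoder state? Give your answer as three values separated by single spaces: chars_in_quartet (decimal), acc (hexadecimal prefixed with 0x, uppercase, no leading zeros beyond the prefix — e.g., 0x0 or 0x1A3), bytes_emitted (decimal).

Answer: 2 0x928 0

Derivation:
After char 0 ('k'=36): chars_in_quartet=1 acc=0x24 bytes_emitted=0
After char 1 ('o'=40): chars_in_quartet=2 acc=0x928 bytes_emitted=0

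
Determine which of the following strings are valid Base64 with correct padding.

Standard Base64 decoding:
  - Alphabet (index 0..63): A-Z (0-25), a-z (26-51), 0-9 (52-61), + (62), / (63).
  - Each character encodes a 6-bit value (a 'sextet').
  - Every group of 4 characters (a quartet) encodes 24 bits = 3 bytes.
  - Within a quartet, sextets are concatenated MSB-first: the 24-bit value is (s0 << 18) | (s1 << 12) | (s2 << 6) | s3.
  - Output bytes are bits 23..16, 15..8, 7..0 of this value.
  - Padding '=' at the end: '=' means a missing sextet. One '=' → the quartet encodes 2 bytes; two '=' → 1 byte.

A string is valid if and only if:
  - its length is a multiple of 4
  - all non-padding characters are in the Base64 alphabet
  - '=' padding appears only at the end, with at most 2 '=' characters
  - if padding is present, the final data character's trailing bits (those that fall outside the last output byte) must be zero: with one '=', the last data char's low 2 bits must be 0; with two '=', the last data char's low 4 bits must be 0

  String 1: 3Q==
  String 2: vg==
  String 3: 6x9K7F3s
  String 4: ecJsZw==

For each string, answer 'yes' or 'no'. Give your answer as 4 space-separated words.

Answer: yes yes yes yes

Derivation:
String 1: '3Q==' → valid
String 2: 'vg==' → valid
String 3: '6x9K7F3s' → valid
String 4: 'ecJsZw==' → valid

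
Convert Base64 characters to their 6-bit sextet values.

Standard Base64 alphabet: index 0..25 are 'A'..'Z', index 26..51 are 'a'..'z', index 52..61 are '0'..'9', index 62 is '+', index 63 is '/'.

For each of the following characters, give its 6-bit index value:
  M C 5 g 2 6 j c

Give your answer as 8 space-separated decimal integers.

Answer: 12 2 57 32 54 58 35 28

Derivation:
'M': A..Z range, ord('M') − ord('A') = 12
'C': A..Z range, ord('C') − ord('A') = 2
'5': 0..9 range, 52 + ord('5') − ord('0') = 57
'g': a..z range, 26 + ord('g') − ord('a') = 32
'2': 0..9 range, 52 + ord('2') − ord('0') = 54
'6': 0..9 range, 52 + ord('6') − ord('0') = 58
'j': a..z range, 26 + ord('j') − ord('a') = 35
'c': a..z range, 26 + ord('c') − ord('a') = 28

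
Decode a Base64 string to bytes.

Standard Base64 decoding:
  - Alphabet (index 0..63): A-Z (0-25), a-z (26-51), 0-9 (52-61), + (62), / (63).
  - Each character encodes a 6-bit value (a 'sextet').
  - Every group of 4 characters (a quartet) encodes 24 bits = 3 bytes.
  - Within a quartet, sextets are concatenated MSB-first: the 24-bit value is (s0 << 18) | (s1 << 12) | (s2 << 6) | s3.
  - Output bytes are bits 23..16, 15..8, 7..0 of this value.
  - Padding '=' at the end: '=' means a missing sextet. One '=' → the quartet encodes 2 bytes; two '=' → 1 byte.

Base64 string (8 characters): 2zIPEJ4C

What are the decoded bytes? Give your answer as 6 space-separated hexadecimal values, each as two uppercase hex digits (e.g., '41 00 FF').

After char 0 ('2'=54): chars_in_quartet=1 acc=0x36 bytes_emitted=0
After char 1 ('z'=51): chars_in_quartet=2 acc=0xDB3 bytes_emitted=0
After char 2 ('I'=8): chars_in_quartet=3 acc=0x36CC8 bytes_emitted=0
After char 3 ('P'=15): chars_in_quartet=4 acc=0xDB320F -> emit DB 32 0F, reset; bytes_emitted=3
After char 4 ('E'=4): chars_in_quartet=1 acc=0x4 bytes_emitted=3
After char 5 ('J'=9): chars_in_quartet=2 acc=0x109 bytes_emitted=3
After char 6 ('4'=56): chars_in_quartet=3 acc=0x4278 bytes_emitted=3
After char 7 ('C'=2): chars_in_quartet=4 acc=0x109E02 -> emit 10 9E 02, reset; bytes_emitted=6

Answer: DB 32 0F 10 9E 02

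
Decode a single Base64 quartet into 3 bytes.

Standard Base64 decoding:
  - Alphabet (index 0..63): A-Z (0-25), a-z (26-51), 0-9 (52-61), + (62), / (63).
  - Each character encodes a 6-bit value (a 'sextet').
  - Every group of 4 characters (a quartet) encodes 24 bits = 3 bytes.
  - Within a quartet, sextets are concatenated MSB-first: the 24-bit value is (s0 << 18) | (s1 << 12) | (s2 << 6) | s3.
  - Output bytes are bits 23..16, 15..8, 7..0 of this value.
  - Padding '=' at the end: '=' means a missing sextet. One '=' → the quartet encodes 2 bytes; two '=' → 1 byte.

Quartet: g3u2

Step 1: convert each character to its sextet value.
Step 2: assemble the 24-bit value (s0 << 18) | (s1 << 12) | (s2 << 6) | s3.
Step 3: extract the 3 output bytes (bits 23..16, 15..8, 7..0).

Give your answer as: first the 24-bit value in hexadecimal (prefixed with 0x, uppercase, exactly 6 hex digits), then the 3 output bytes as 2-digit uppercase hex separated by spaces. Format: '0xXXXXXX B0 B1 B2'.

Sextets: g=32, 3=55, u=46, 2=54
24-bit: (32<<18) | (55<<12) | (46<<6) | 54
      = 0x800000 | 0x037000 | 0x000B80 | 0x000036
      = 0x837BB6
Bytes: (v>>16)&0xFF=83, (v>>8)&0xFF=7B, v&0xFF=B6

Answer: 0x837BB6 83 7B B6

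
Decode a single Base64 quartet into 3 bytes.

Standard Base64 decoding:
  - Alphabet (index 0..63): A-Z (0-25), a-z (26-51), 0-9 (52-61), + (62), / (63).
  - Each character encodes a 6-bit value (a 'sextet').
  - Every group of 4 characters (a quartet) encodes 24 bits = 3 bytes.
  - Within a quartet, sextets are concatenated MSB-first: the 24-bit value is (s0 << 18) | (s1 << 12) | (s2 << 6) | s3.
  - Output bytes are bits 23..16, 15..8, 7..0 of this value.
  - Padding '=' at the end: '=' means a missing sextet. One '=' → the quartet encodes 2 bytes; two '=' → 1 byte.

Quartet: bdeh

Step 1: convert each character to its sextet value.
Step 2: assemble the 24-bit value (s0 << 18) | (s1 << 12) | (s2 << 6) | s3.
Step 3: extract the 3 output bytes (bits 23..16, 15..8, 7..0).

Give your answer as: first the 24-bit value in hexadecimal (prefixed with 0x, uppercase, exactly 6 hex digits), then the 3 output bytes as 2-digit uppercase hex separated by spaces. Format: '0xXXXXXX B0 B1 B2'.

Sextets: b=27, d=29, e=30, h=33
24-bit: (27<<18) | (29<<12) | (30<<6) | 33
      = 0x6C0000 | 0x01D000 | 0x000780 | 0x000021
      = 0x6DD7A1
Bytes: (v>>16)&0xFF=6D, (v>>8)&0xFF=D7, v&0xFF=A1

Answer: 0x6DD7A1 6D D7 A1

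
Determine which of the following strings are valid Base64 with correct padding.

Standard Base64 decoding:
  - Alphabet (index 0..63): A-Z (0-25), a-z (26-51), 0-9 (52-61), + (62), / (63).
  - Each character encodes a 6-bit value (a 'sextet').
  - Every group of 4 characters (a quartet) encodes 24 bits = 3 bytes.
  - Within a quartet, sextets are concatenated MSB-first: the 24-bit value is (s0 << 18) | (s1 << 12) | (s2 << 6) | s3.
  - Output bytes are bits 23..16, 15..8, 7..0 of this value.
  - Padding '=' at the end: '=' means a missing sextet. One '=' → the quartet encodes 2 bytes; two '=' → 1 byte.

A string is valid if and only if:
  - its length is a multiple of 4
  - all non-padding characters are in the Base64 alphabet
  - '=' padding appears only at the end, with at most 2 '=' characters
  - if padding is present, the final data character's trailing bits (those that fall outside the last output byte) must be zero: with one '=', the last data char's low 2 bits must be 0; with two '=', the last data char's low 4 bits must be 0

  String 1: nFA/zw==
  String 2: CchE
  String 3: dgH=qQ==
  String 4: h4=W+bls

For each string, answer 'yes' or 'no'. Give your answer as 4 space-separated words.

String 1: 'nFA/zw==' → valid
String 2: 'CchE' → valid
String 3: 'dgH=qQ==' → invalid (bad char(s): ['=']; '=' in middle)
String 4: 'h4=W+bls' → invalid (bad char(s): ['=']; '=' in middle)

Answer: yes yes no no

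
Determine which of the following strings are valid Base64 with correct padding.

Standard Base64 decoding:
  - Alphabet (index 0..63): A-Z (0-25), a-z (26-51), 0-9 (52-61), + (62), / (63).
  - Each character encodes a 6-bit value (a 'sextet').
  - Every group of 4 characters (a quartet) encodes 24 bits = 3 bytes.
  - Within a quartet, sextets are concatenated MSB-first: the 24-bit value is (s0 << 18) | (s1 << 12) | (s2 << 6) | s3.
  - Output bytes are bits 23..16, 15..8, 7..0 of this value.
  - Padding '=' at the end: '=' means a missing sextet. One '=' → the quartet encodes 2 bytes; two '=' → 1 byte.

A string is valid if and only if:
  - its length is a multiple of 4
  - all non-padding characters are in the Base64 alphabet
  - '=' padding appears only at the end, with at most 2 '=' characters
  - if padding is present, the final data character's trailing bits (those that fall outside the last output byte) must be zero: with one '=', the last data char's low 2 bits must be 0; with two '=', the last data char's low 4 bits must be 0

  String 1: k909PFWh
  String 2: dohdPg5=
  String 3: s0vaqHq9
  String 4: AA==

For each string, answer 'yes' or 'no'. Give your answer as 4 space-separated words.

Answer: yes no yes yes

Derivation:
String 1: 'k909PFWh' → valid
String 2: 'dohdPg5=' → invalid (bad trailing bits)
String 3: 's0vaqHq9' → valid
String 4: 'AA==' → valid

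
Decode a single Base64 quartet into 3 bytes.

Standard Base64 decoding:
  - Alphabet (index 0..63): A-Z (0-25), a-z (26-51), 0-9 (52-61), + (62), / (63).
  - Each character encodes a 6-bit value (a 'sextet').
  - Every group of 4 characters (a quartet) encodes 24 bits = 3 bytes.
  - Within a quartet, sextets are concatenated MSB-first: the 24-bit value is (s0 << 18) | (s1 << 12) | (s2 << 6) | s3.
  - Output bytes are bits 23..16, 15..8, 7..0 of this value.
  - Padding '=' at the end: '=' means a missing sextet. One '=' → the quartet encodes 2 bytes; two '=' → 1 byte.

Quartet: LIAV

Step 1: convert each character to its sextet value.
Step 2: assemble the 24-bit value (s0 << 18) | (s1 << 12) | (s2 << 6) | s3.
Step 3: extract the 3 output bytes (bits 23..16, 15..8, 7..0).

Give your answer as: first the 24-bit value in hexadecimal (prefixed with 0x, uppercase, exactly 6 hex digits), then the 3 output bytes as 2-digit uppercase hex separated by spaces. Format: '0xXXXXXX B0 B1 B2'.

Sextets: L=11, I=8, A=0, V=21
24-bit: (11<<18) | (8<<12) | (0<<6) | 21
      = 0x2C0000 | 0x008000 | 0x000000 | 0x000015
      = 0x2C8015
Bytes: (v>>16)&0xFF=2C, (v>>8)&0xFF=80, v&0xFF=15

Answer: 0x2C8015 2C 80 15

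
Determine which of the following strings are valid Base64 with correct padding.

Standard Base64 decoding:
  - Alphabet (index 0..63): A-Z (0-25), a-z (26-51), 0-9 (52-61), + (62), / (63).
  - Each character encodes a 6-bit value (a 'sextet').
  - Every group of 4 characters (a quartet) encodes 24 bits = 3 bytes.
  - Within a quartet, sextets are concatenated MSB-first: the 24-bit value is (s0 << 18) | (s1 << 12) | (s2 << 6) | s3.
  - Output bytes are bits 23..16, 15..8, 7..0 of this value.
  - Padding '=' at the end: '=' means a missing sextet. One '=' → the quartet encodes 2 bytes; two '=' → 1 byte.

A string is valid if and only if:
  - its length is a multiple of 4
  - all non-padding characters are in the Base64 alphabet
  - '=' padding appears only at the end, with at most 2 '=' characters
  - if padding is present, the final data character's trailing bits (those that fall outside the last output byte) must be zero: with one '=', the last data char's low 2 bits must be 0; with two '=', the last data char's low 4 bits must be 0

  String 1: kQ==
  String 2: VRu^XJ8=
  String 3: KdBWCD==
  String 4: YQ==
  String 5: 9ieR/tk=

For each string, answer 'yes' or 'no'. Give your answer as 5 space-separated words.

Answer: yes no no yes yes

Derivation:
String 1: 'kQ==' → valid
String 2: 'VRu^XJ8=' → invalid (bad char(s): ['^'])
String 3: 'KdBWCD==' → invalid (bad trailing bits)
String 4: 'YQ==' → valid
String 5: '9ieR/tk=' → valid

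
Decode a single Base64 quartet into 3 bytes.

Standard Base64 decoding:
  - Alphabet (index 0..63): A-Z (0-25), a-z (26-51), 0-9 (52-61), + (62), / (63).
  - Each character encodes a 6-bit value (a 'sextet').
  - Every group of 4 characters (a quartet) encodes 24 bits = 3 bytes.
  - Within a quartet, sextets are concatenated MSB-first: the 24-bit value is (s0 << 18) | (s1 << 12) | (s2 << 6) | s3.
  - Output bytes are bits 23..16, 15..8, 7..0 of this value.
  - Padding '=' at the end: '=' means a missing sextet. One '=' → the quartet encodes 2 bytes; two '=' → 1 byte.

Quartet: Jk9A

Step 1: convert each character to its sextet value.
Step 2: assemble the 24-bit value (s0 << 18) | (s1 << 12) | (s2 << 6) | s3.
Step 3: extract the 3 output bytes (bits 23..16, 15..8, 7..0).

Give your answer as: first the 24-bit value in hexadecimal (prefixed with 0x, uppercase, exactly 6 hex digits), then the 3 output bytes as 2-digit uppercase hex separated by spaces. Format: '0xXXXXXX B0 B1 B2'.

Sextets: J=9, k=36, 9=61, A=0
24-bit: (9<<18) | (36<<12) | (61<<6) | 0
      = 0x240000 | 0x024000 | 0x000F40 | 0x000000
      = 0x264F40
Bytes: (v>>16)&0xFF=26, (v>>8)&0xFF=4F, v&0xFF=40

Answer: 0x264F40 26 4F 40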